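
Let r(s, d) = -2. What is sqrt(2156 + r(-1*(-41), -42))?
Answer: sqrt(2154) ≈ 46.411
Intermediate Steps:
sqrt(2156 + r(-1*(-41), -42)) = sqrt(2156 - 2) = sqrt(2154)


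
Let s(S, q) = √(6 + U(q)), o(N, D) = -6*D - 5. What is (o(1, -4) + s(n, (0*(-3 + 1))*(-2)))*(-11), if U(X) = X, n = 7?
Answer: -209 - 11*√6 ≈ -235.94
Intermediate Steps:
o(N, D) = -5 - 6*D
s(S, q) = √(6 + q)
(o(1, -4) + s(n, (0*(-3 + 1))*(-2)))*(-11) = ((-5 - 6*(-4)) + √(6 + (0*(-3 + 1))*(-2)))*(-11) = ((-5 + 24) + √(6 + (0*(-2))*(-2)))*(-11) = (19 + √(6 + 0*(-2)))*(-11) = (19 + √(6 + 0))*(-11) = (19 + √6)*(-11) = -209 - 11*√6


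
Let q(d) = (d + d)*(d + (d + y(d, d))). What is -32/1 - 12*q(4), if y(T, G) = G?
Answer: -1184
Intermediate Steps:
q(d) = 6*d**2 (q(d) = (d + d)*(d + (d + d)) = (2*d)*(d + 2*d) = (2*d)*(3*d) = 6*d**2)
-32/1 - 12*q(4) = -32/1 - 72*4**2 = -32*1 - 72*16 = -32 - 12*96 = -32 - 1152 = -1184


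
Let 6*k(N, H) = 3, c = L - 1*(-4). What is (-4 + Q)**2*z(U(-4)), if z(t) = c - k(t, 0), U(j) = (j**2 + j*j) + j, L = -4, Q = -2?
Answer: -18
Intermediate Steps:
U(j) = j + 2*j**2 (U(j) = (j**2 + j**2) + j = 2*j**2 + j = j + 2*j**2)
c = 0 (c = -4 - 1*(-4) = -4 + 4 = 0)
k(N, H) = 1/2 (k(N, H) = (1/6)*3 = 1/2)
z(t) = -1/2 (z(t) = 0 - 1*1/2 = 0 - 1/2 = -1/2)
(-4 + Q)**2*z(U(-4)) = (-4 - 2)**2*(-1/2) = (-6)**2*(-1/2) = 36*(-1/2) = -18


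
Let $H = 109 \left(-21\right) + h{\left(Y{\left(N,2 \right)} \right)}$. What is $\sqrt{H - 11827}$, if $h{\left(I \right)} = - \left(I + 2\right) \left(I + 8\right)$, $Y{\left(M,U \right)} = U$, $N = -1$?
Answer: $2 i \sqrt{3539} \approx 118.98 i$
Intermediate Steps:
$h{\left(I \right)} = - \left(2 + I\right) \left(8 + I\right)$
$H = -2329$ ($H = 109 \left(-21\right) - 40 = -2289 - 40 = -2329$)
$\sqrt{H - 11827} = \sqrt{-2329 - 11827} = \sqrt{-14156} = 2 i \sqrt{3539}$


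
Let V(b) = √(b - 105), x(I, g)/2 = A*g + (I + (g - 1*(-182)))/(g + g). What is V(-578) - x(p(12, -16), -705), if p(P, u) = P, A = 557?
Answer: 553685339/705 + I*√683 ≈ 7.8537e+5 + 26.134*I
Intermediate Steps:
x(I, g) = 1114*g + (182 + I + g)/g (x(I, g) = 2*(557*g + (I + (g - 1*(-182)))/(g + g)) = 2*(557*g + (I + (g + 182))/((2*g))) = 2*(557*g + (I + (182 + g))*(1/(2*g))) = 2*(557*g + (182 + I + g)*(1/(2*g))) = 2*(557*g + (182 + I + g)/(2*g)) = 1114*g + (182 + I + g)/g)
V(b) = √(-105 + b)
V(-578) - x(p(12, -16), -705) = √(-105 - 578) - (182 + 12 - 705*(1 + 1114*(-705)))/(-705) = √(-683) - (-1)*(182 + 12 - 705*(1 - 785370))/705 = I*√683 - (-1)*(182 + 12 - 705*(-785369))/705 = I*√683 - (-1)*(182 + 12 + 553685145)/705 = I*√683 - (-1)*553685339/705 = I*√683 - 1*(-553685339/705) = I*√683 + 553685339/705 = 553685339/705 + I*√683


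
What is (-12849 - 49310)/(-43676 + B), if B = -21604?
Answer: 62159/65280 ≈ 0.95219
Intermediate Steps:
(-12849 - 49310)/(-43676 + B) = (-12849 - 49310)/(-43676 - 21604) = -62159/(-65280) = -62159*(-1/65280) = 62159/65280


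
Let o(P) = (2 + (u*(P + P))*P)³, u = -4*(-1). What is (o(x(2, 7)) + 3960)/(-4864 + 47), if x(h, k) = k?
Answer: -61166944/4817 ≈ -12698.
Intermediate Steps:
u = 4
o(P) = (2 + 8*P²)³ (o(P) = (2 + (4*(P + P))*P)³ = (2 + (4*(2*P))*P)³ = (2 + (8*P)*P)³ = (2 + 8*P²)³)
(o(x(2, 7)) + 3960)/(-4864 + 47) = (8*(1 + 4*7²)³ + 3960)/(-4864 + 47) = (8*(1 + 4*49)³ + 3960)/(-4817) = (8*(1 + 196)³ + 3960)*(-1/4817) = (8*197³ + 3960)*(-1/4817) = (8*7645373 + 3960)*(-1/4817) = (61162984 + 3960)*(-1/4817) = 61166944*(-1/4817) = -61166944/4817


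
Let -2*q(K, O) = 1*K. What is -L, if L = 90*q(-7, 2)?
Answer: -315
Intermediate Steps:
q(K, O) = -K/2
L = 315 (L = 90*(-1/2*(-7)) = 90*(7/2) = 315)
-L = -1*315 = -315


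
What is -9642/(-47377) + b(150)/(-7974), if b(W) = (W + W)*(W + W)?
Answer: -232613594/20988011 ≈ -11.083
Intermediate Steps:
b(W) = 4*W**2 (b(W) = (2*W)*(2*W) = 4*W**2)
-9642/(-47377) + b(150)/(-7974) = -9642/(-47377) + (4*150**2)/(-7974) = -9642*(-1/47377) + (4*22500)*(-1/7974) = 9642/47377 + 90000*(-1/7974) = 9642/47377 - 5000/443 = -232613594/20988011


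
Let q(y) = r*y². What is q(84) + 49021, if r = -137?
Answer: -917651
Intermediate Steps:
q(y) = -137*y²
q(84) + 49021 = -137*84² + 49021 = -137*7056 + 49021 = -966672 + 49021 = -917651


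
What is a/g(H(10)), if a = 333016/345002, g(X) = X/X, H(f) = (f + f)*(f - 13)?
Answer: 166508/172501 ≈ 0.96526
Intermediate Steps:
H(f) = 2*f*(-13 + f) (H(f) = (2*f)*(-13 + f) = 2*f*(-13 + f))
g(X) = 1
a = 166508/172501 (a = 333016*(1/345002) = 166508/172501 ≈ 0.96526)
a/g(H(10)) = (166508/172501)/1 = (166508/172501)*1 = 166508/172501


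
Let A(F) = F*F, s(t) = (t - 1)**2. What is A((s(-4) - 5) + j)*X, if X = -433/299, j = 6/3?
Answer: -209572/299 ≈ -700.91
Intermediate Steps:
j = 2 (j = 6*(1/3) = 2)
s(t) = (-1 + t)**2
A(F) = F**2
X = -433/299 (X = -433*1/299 = -433/299 ≈ -1.4482)
A((s(-4) - 5) + j)*X = (((-1 - 4)**2 - 5) + 2)**2*(-433/299) = (((-5)**2 - 5) + 2)**2*(-433/299) = ((25 - 5) + 2)**2*(-433/299) = (20 + 2)**2*(-433/299) = 22**2*(-433/299) = 484*(-433/299) = -209572/299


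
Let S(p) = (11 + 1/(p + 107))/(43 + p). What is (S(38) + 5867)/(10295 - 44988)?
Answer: -22969837/135823095 ≈ -0.16912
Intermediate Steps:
S(p) = (11 + 1/(107 + p))/(43 + p)
(S(38) + 5867)/(10295 - 44988) = ((1178 + 11*38)/(4601 + 38**2 + 150*38) + 5867)/(10295 - 44988) = ((1178 + 418)/(4601 + 1444 + 5700) + 5867)/(-34693) = (1596/11745 + 5867)*(-1/34693) = ((1/11745)*1596 + 5867)*(-1/34693) = (532/3915 + 5867)*(-1/34693) = (22969837/3915)*(-1/34693) = -22969837/135823095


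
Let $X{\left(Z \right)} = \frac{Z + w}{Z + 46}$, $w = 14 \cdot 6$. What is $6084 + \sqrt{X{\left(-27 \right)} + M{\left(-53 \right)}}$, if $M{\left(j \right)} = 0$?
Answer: $6084 + \sqrt{3} \approx 6085.7$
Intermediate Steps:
$w = 84$
$X{\left(Z \right)} = \frac{84 + Z}{46 + Z}$ ($X{\left(Z \right)} = \frac{Z + 84}{Z + 46} = \frac{84 + Z}{46 + Z}$)
$6084 + \sqrt{X{\left(-27 \right)} + M{\left(-53 \right)}} = 6084 + \sqrt{\frac{84 - 27}{46 - 27} + 0} = 6084 + \sqrt{\frac{1}{19} \cdot 57 + 0} = 6084 + \sqrt{3 + 0} = 6084 + \sqrt{3}$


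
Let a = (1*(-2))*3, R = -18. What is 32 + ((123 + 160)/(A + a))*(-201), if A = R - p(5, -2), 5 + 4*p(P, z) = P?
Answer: 19217/8 ≈ 2402.1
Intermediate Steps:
p(P, z) = -5/4 + P/4
A = -18 (A = -18 - (-5/4 + (¼)*5) = -18 - (-5/4 + 5/4) = -18 - 1*0 = -18 + 0 = -18)
a = -6 (a = -2*3 = -6)
32 + ((123 + 160)/(A + a))*(-201) = 32 + ((123 + 160)/(-18 - 6))*(-201) = 32 + (283/(-24))*(-201) = 32 + (283*(-1/24))*(-201) = 32 - 283/24*(-201) = 32 + 18961/8 = 19217/8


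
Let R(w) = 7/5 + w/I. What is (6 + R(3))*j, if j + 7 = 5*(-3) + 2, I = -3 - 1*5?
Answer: -281/2 ≈ -140.50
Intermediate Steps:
I = -8 (I = -3 - 5 = -8)
R(w) = 7/5 - w/8 (R(w) = 7/5 + w/(-8) = 7*(⅕) + w*(-⅛) = 7/5 - w/8)
j = -20 (j = -7 + (5*(-3) + 2) = -7 + (-15 + 2) = -7 - 13 = -20)
(6 + R(3))*j = (6 + (7/5 - ⅛*3))*(-20) = (6 + (7/5 - 3/8))*(-20) = (6 + 41/40)*(-20) = (281/40)*(-20) = -281/2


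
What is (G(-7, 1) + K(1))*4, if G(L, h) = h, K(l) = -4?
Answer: -12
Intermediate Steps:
(G(-7, 1) + K(1))*4 = (1 - 4)*4 = -3*4 = -12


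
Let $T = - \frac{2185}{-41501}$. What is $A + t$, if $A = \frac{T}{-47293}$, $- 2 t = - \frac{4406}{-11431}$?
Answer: $- \frac{4323868041714}{22435701350783} \approx -0.19272$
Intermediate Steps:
$T = \frac{2185}{41501}$ ($T = \left(-2185\right) \left(- \frac{1}{41501}\right) = \frac{2185}{41501} \approx 0.052649$)
$t = - \frac{2203}{11431}$ ($t = - \frac{\left(-4406\right) \frac{1}{-11431}}{2} = - \frac{\left(-4406\right) \left(- \frac{1}{11431}\right)}{2} = \left(- \frac{1}{2}\right) \frac{4406}{11431} = - \frac{2203}{11431} \approx -0.19272$)
$A = - \frac{2185}{1962706793}$ ($A = \frac{2185}{41501 \left(-47293\right)} = \frac{2185}{41501} \left(- \frac{1}{47293}\right) = - \frac{2185}{1962706793} \approx -1.1133 \cdot 10^{-6}$)
$A + t = - \frac{2185}{1962706793} - \frac{2203}{11431} = - \frac{4323868041714}{22435701350783}$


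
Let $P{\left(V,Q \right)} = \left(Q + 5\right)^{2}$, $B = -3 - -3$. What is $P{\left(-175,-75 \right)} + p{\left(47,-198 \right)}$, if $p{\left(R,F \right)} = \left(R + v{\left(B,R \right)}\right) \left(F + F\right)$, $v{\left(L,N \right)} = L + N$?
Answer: $-32324$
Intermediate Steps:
$B = 0$ ($B = -3 + 3 = 0$)
$p{\left(R,F \right)} = 4 F R$ ($p{\left(R,F \right)} = \left(R + \left(0 + R\right)\right) \left(F + F\right) = \left(R + R\right) 2 F = 2 R 2 F = 4 F R$)
$P{\left(V,Q \right)} = \left(5 + Q\right)^{2}$
$P{\left(-175,-75 \right)} + p{\left(47,-198 \right)} = \left(5 - 75\right)^{2} + 4 \left(-198\right) 47 = \left(-70\right)^{2} - 37224 = 4900 - 37224 = -32324$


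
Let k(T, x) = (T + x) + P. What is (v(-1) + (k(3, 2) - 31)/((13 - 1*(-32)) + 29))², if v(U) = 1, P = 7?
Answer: 3025/5476 ≈ 0.55241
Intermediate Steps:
k(T, x) = 7 + T + x (k(T, x) = (T + x) + 7 = 7 + T + x)
(v(-1) + (k(3, 2) - 31)/((13 - 1*(-32)) + 29))² = (1 + ((7 + 3 + 2) - 31)/((13 - 1*(-32)) + 29))² = (1 + (12 - 31)/((13 + 32) + 29))² = (1 - 19/(45 + 29))² = (1 - 19/74)² = (55/74)² = 3025/5476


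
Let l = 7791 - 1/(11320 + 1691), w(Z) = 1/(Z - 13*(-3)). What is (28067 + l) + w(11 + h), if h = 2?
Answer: 24260531735/676572 ≈ 35858.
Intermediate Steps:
w(Z) = 1/(39 + Z) (w(Z) = 1/(Z + 39) = 1/(39 + Z))
l = 101368700/13011 (l = 7791 - 1/13011 = 101368700/13011 ≈ 7791.0)
(28067 + l) + w(11 + h) = (28067 + 101368700/13011) + 1/(39 + (11 + 2)) = 466548437/13011 + 1/(39 + 13) = 466548437/13011 + 1/52 = 24260531735/676572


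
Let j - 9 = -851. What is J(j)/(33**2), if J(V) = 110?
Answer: 10/99 ≈ 0.10101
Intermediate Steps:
j = -842 (j = 9 - 851 = -842)
J(j)/(33**2) = 110/(33**2) = 110/1089 = 110*(1/1089) = 10/99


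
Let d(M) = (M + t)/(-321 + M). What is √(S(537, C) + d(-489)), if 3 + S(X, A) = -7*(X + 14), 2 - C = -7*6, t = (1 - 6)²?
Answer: 2*I*√1953835/45 ≈ 62.124*I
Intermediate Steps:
t = 25 (t = (-5)² = 25)
C = 44 (C = 2 - (-7)*6 = 2 - 1*(-42) = 2 + 42 = 44)
S(X, A) = -101 - 7*X (S(X, A) = -3 - 7*(X + 14) = -3 - 7*(14 + X) = -3 + (-98 - 7*X) = -101 - 7*X)
d(M) = (25 + M)/(-321 + M) (d(M) = (M + 25)/(-321 + M) = (25 + M)/(-321 + M))
√(S(537, C) + d(-489)) = √((-101 - 7*537) + (25 - 489)/(-321 - 489)) = √((-101 - 3759) - 464/(-810)) = √(-3860 - 1/810*(-464)) = √(-3860 + 232/405) = √(-1563068/405) = 2*I*√1953835/45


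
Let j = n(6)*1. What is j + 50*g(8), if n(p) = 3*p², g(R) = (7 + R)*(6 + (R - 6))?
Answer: 6108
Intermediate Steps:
g(R) = R*(7 + R) (g(R) = (7 + R)*(6 + (-6 + R)) = (7 + R)*R = R*(7 + R))
j = 108 (j = (3*6²)*1 = (3*36)*1 = 108*1 = 108)
j + 50*g(8) = 108 + 50*(8*(7 + 8)) = 108 + 50*(8*15) = 108 + 50*120 = 108 + 6000 = 6108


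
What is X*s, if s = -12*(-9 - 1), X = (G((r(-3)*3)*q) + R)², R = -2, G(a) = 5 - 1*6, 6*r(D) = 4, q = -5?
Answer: 1080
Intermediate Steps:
r(D) = ⅔ (r(D) = (⅙)*4 = ⅔)
G(a) = -1 (G(a) = 5 - 6 = -1)
X = 9 (X = (-1 - 2)² = (-3)² = 9)
s = 120 (s = -12*(-10) = 120)
X*s = 9*120 = 1080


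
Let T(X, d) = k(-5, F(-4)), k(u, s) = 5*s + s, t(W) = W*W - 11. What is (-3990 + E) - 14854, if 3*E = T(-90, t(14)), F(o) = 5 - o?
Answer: -18826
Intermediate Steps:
t(W) = -11 + W² (t(W) = W² - 11 = -11 + W²)
k(u, s) = 6*s
T(X, d) = 54 (T(X, d) = 6*(5 - 1*(-4)) = 6*(5 + 4) = 6*9 = 54)
E = 18 (E = (⅓)*54 = 18)
(-3990 + E) - 14854 = (-3990 + 18) - 14854 = -3972 - 14854 = -18826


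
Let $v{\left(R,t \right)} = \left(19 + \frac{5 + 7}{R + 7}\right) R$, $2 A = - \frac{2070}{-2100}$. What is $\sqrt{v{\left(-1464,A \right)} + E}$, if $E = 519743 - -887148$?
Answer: $\frac{\sqrt{2927593581251}}{1457} \approx 1174.3$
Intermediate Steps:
$A = \frac{69}{140}$ ($A = \frac{\left(-2070\right) \frac{1}{-2100}}{2} = \frac{\left(-2070\right) \left(- \frac{1}{2100}\right)}{2} = \frac{1}{2} \cdot \frac{69}{70} = \frac{69}{140} \approx 0.49286$)
$v{\left(R,t \right)} = R \left(19 + \frac{12}{7 + R}\right)$ ($v{\left(R,t \right)} = \left(19 + \frac{12}{7 + R}\right) R = R \left(19 + \frac{12}{7 + R}\right)$)
$E = 1406891$ ($E = 519743 + 887148 = 1406891$)
$\sqrt{v{\left(-1464,A \right)} + E} = \sqrt{- \frac{1464 \left(145 + 19 \left(-1464\right)\right)}{7 - 1464} + 1406891} = \sqrt{- \frac{1464 \left(145 - 27816\right)}{-1457} + 1406891} = \sqrt{\left(-1464\right) \left(- \frac{1}{1457}\right) \left(-27671\right) + 1406891} = \sqrt{- \frac{40510344}{1457} + 1406891} = \sqrt{\frac{2009329843}{1457}} = \frac{\sqrt{2927593581251}}{1457}$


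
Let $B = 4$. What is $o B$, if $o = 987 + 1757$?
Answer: $10976$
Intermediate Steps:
$o = 2744$
$o B = 2744 \cdot 4 = 10976$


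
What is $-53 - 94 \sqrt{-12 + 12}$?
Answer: $-53$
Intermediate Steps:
$-53 - 94 \sqrt{-12 + 12} = -53 - 94 \sqrt{0} = -53 - 0 = -53 + 0 = -53$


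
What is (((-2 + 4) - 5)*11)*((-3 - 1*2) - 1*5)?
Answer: 330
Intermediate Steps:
(((-2 + 4) - 5)*11)*((-3 - 1*2) - 1*5) = ((2 - 5)*11)*((-3 - 2) - 5) = (-3*11)*(-5 - 5) = -33*(-10) = 330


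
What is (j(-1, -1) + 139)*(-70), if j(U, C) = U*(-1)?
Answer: -9800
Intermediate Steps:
j(U, C) = -U
(j(-1, -1) + 139)*(-70) = (-1*(-1) + 139)*(-70) = (1 + 139)*(-70) = 140*(-70) = -9800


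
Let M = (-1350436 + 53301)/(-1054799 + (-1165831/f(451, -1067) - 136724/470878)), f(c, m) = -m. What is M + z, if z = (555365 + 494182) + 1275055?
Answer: 17617451349241771253/7578691767030 ≈ 2.3246e+6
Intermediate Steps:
z = 2324602 (z = 1049547 + 1275055 = 2324602)
M = 9310220299193/7578691767030 (M = (-1350436 + 53301)/(-1054799 + (-1165831/((-1*(-1067))) - 136724/470878)) = -1297135/(-1054799 + (-1165831/1067 - 136724*1/470878)) = -1297135/(-1054799 + (-1165831*1/1067 - 68362/235439)) = -1297135/(-1054799 + (-1165831/1067 - 68362/235439)) = -1297135/(-1054799 - 274555027063/251213413) = -1297135/(-265254211846050/251213413) = -1297135*(-251213413/265254211846050) = 9310220299193/7578691767030 ≈ 1.2285)
M + z = 9310220299193/7578691767030 + 2324602 = 17617451349241771253/7578691767030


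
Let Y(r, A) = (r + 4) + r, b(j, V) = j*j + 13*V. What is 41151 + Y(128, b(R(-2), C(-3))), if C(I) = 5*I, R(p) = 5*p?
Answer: 41411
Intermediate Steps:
b(j, V) = j² + 13*V
Y(r, A) = 4 + 2*r (Y(r, A) = (4 + r) + r = 4 + 2*r)
41151 + Y(128, b(R(-2), C(-3))) = 41151 + (4 + 2*128) = 41151 + (4 + 256) = 41151 + 260 = 41411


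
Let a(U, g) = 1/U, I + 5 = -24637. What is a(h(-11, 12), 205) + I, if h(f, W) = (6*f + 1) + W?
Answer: -1306027/53 ≈ -24642.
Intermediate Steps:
h(f, W) = 1 + W + 6*f (h(f, W) = (1 + 6*f) + W = 1 + W + 6*f)
I = -24642 (I = -5 - 24637 = -24642)
a(h(-11, 12), 205) + I = 1/(1 + 12 + 6*(-11)) - 24642 = 1/(1 + 12 - 66) - 24642 = 1/(-53) - 24642 = -1/53 - 24642 = -1306027/53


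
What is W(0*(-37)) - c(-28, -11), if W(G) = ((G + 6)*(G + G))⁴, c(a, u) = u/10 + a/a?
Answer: ⅒ ≈ 0.10000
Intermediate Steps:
c(a, u) = 1 + u/10 (c(a, u) = u*(⅒) + 1 = u/10 + 1 = 1 + u/10)
W(G) = 16*G⁴*(6 + G)⁴ (W(G) = ((6 + G)*(2*G))⁴ = (2*G*(6 + G))⁴ = 16*G⁴*(6 + G)⁴)
W(0*(-37)) - c(-28, -11) = 16*(0*(-37))⁴*(6 + 0*(-37))⁴ - (1 + (⅒)*(-11)) = 16*0⁴*(6 + 0)⁴ - (1 - 11/10) = 16*0*6⁴ - 1*(-⅒) = 16*0*1296 + ⅒ = 0 + ⅒ = ⅒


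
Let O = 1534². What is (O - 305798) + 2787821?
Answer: 4835179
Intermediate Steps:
O = 2353156
(O - 305798) + 2787821 = (2353156 - 305798) + 2787821 = 2047358 + 2787821 = 4835179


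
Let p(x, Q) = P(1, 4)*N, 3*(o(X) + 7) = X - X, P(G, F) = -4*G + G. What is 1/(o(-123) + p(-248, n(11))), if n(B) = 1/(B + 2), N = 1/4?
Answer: -4/31 ≈ -0.12903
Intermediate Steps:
P(G, F) = -3*G
o(X) = -7 (o(X) = -7 + (X - X)/3 = -7 + (⅓)*0 = -7 + 0 = -7)
N = ¼ ≈ 0.25000
n(B) = 1/(2 + B)
p(x, Q) = -¾ (p(x, Q) = -3*1*(¼) = -3*¼ = -¾)
1/(o(-123) + p(-248, n(11))) = 1/(-7 - ¾) = 1/(-31/4) = -4/31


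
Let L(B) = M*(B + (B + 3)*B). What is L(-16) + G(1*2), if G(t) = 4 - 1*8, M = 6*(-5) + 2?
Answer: -5380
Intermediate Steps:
M = -28 (M = -30 + 2 = -28)
L(B) = -28*B - 28*B*(3 + B) (L(B) = -28*(B + (B + 3)*B) = -28*(B + (3 + B)*B) = -28*(B + B*(3 + B)) = -28*B - 28*B*(3 + B))
G(t) = -4 (G(t) = 4 - 8 = -4)
L(-16) + G(1*2) = -28*(-16)*(4 - 16) - 4 = -28*(-16)*(-12) - 4 = -5376 - 4 = -5380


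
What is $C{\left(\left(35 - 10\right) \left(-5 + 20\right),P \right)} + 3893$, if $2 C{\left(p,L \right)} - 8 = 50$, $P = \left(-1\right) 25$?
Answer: $3922$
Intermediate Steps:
$P = -25$
$C{\left(p,L \right)} = 29$ ($C{\left(p,L \right)} = 4 + \frac{1}{2} \cdot 50 = 4 + 25 = 29$)
$C{\left(\left(35 - 10\right) \left(-5 + 20\right),P \right)} + 3893 = 29 + 3893 = 3922$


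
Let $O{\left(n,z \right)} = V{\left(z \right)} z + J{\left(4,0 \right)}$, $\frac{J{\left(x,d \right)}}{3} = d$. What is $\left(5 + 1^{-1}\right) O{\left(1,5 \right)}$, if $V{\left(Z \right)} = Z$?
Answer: $150$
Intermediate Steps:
$J{\left(x,d \right)} = 3 d$
$O{\left(n,z \right)} = z^{2}$ ($O{\left(n,z \right)} = z z + 3 \cdot 0 = z^{2} + 0 = z^{2}$)
$\left(5 + 1^{-1}\right) O{\left(1,5 \right)} = \left(5 + 1^{-1}\right) 5^{2} = \left(5 + 1\right) 25 = 6 \cdot 25 = 150$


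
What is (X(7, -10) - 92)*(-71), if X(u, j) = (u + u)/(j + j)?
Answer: 65817/10 ≈ 6581.7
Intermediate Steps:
X(u, j) = u/j (X(u, j) = (2*u)/((2*j)) = (2*u)*(1/(2*j)) = u/j)
(X(7, -10) - 92)*(-71) = (7/(-10) - 92)*(-71) = (7*(-⅒) - 92)*(-71) = (-7/10 - 92)*(-71) = -927/10*(-71) = 65817/10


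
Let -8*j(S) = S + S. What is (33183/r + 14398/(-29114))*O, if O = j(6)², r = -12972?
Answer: -1729291077/251777872 ≈ -6.8683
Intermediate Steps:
j(S) = -S/4 (j(S) = -(S + S)/8 = -S/4)
O = 9/4 (O = (-¼*6)² = (-3/2)² = 9/4 ≈ 2.2500)
(33183/r + 14398/(-29114))*O = (33183/(-12972) + 14398/(-29114))*(9/4) = (33183*(-1/12972) + 14398*(-1/29114))*(9/4) = (-11061/4324 - 7199/14557)*(9/4) = -192143453/62944468*9/4 = -1729291077/251777872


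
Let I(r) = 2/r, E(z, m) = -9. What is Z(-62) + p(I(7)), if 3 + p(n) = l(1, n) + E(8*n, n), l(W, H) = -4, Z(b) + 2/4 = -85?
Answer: -203/2 ≈ -101.50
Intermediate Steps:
Z(b) = -171/2 (Z(b) = -1/2 - 85 = -171/2)
p(n) = -16 (p(n) = -3 + (-4 - 9) = -3 - 13 = -16)
Z(-62) + p(I(7)) = -171/2 - 16 = -203/2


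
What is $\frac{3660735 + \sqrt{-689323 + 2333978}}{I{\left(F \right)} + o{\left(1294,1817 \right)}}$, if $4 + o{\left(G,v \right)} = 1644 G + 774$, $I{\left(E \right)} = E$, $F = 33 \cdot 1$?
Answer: $\frac{281595}{163703} + \frac{\sqrt{1644655}}{2128139} \approx 1.7208$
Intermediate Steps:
$F = 33$
$o{\left(G,v \right)} = 770 + 1644 G$ ($o{\left(G,v \right)} = -4 + \left(1644 G + 774\right) = -4 + \left(774 + 1644 G\right) = 770 + 1644 G$)
$\frac{3660735 + \sqrt{-689323 + 2333978}}{I{\left(F \right)} + o{\left(1294,1817 \right)}} = \frac{3660735 + \sqrt{-689323 + 2333978}}{33 + \left(770 + 1644 \cdot 1294\right)} = \frac{3660735 + \sqrt{1644655}}{33 + \left(770 + 2127336\right)} = \frac{3660735 + \sqrt{1644655}}{33 + 2128106} = \frac{3660735 + \sqrt{1644655}}{2128139} = \left(3660735 + \sqrt{1644655}\right) \frac{1}{2128139} = \frac{281595}{163703} + \frac{\sqrt{1644655}}{2128139}$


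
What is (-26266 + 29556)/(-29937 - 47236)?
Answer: -3290/77173 ≈ -0.042632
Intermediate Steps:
(-26266 + 29556)/(-29937 - 47236) = 3290/(-77173) = 3290*(-1/77173) = -3290/77173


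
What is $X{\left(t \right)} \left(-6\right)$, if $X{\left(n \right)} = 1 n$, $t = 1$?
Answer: $-6$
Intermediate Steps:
$X{\left(n \right)} = n$
$X{\left(t \right)} \left(-6\right) = 1 \left(-6\right) = -6$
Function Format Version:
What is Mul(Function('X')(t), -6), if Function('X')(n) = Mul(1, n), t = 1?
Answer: -6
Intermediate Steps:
Function('X')(n) = n
Mul(Function('X')(t), -6) = Mul(1, -6) = -6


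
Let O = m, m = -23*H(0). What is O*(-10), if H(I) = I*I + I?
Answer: 0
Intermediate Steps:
H(I) = I + I² (H(I) = I² + I = I + I²)
m = 0 (m = -0*(1 + 0) = -0 = -23*0 = 0)
O = 0
O*(-10) = 0*(-10) = 0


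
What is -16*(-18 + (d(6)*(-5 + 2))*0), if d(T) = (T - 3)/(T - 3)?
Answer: 288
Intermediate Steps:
d(T) = 1 (d(T) = (-3 + T)/(-3 + T) = 1)
-16*(-18 + (d(6)*(-5 + 2))*0) = -16*(-18 + (1*(-5 + 2))*0) = -16*(-18 + (1*(-3))*0) = -16*(-18 - 3*0) = -16*(-18 + 0) = -16*(-18) = 288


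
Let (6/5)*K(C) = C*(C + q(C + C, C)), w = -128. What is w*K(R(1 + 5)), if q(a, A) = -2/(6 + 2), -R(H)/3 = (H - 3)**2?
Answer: -78480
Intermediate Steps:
R(H) = -3*(-3 + H)**2 (R(H) = -3*(H - 3)**2 = -3*(-3 + H)**2)
q(a, A) = -1/4 (q(a, A) = -2/8 = -2*1/8 = -1/4)
K(C) = 5*C*(-1/4 + C)/6 (K(C) = 5*(C*(C - 1/4))/6 = 5*(C*(-1/4 + C))/6 = 5*C*(-1/4 + C)/6)
w*K(R(1 + 5)) = -80*(-3*(-3 + (1 + 5))**2)*(-1 + 4*(-3*(-3 + (1 + 5))**2))/3 = -80*(-3*(-3 + 6)**2)*(-1 + 4*(-3*(-3 + 6)**2))/3 = -80*(-3*3**2)*(-1 + 4*(-3*3**2))/3 = -80*(-3*9)*(-1 + 4*(-3*9))/3 = -80*(-27)*(-1 + 4*(-27))/3 = -80*(-27)*(-1 - 108)/3 = -80*(-27)*(-109)/3 = -128*4905/8 = -78480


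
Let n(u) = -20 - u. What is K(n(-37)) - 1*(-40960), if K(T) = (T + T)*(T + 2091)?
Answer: 112632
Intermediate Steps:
K(T) = 2*T*(2091 + T) (K(T) = (2*T)*(2091 + T) = 2*T*(2091 + T))
K(n(-37)) - 1*(-40960) = 2*(-20 - 1*(-37))*(2091 + (-20 - 1*(-37))) - 1*(-40960) = 2*(-20 + 37)*(2091 + (-20 + 37)) + 40960 = 2*17*(2091 + 17) + 40960 = 2*17*2108 + 40960 = 71672 + 40960 = 112632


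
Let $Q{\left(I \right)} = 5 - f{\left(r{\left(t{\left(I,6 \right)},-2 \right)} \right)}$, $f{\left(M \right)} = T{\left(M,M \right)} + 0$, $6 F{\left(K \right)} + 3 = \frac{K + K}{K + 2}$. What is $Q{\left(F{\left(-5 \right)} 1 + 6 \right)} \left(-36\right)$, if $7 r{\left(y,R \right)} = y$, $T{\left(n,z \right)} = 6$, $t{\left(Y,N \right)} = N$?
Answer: $36$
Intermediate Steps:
$F{\left(K \right)} = - \frac{1}{2} + \frac{K}{3 \left(2 + K\right)}$ ($F{\left(K \right)} = - \frac{1}{2} + \frac{\left(K + K\right) \frac{1}{K + 2}}{6} = - \frac{1}{2} + \frac{2 K \frac{1}{2 + K}}{6} = - \frac{1}{2} + \frac{K}{3 \left(2 + K\right)}$)
$r{\left(y,R \right)} = \frac{y}{7}$
$f{\left(M \right)} = 6$ ($f{\left(M \right)} = 6 + 0 = 6$)
$Q{\left(I \right)} = -1$ ($Q{\left(I \right)} = 5 - 6 = -1$)
$Q{\left(F{\left(-5 \right)} 1 + 6 \right)} \left(-36\right) = \left(-1\right) \left(-36\right) = 36$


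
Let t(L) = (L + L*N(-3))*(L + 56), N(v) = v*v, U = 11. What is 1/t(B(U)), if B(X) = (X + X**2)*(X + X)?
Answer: 1/85958400 ≈ 1.1634e-8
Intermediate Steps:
N(v) = v**2
B(X) = 2*X*(X + X**2) (B(X) = (X + X**2)*(2*X) = 2*X*(X + X**2))
t(L) = 10*L*(56 + L) (t(L) = (L + L*(-3)**2)*(L + 56) = (L + L*9)*(56 + L) = (L + 9*L)*(56 + L) = (10*L)*(56 + L) = 10*L*(56 + L))
1/t(B(U)) = 1/(10*(2*11**2*(1 + 11))*(56 + 2*11**2*(1 + 11))) = 1/(10*(2*121*12)*(56 + 2*121*12)) = 1/(10*2904*(56 + 2904)) = 1/(10*2904*2960) = 1/85958400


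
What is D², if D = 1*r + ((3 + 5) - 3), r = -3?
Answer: 4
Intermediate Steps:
D = 2 (D = 1*(-3) + ((3 + 5) - 3) = -3 + (8 - 3) = -3 + 5 = 2)
D² = 2² = 4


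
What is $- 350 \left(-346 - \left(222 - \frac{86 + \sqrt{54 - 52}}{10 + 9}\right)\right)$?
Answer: $\frac{3747100}{19} - \frac{350 \sqrt{2}}{19} \approx 1.9719 \cdot 10^{5}$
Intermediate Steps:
$- 350 \left(-346 - \left(222 - \frac{86 + \sqrt{54 - 52}}{10 + 9}\right)\right) = - 350 \left(-346 - \left(222 - \frac{86 + \sqrt{2}}{19}\right)\right) = - 350 \left(-346 - \left(222 - \left(86 + \sqrt{2}\right) \frac{1}{19}\right)\right) = - 350 \left(-346 - \left(\frac{4132}{19} - \frac{\sqrt{2}}{19}\right)\right) = - 350 \left(- \frac{10706}{19} + \frac{\sqrt{2}}{19}\right) = \frac{3747100}{19} - \frac{350 \sqrt{2}}{19}$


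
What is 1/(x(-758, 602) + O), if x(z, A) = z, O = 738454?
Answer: 1/737696 ≈ 1.3556e-6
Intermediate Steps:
1/(x(-758, 602) + O) = 1/(-758 + 738454) = 1/737696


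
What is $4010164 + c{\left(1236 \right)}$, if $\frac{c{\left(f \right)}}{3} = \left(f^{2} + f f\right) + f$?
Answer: $13180048$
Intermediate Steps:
$c{\left(f \right)} = 3 f + 6 f^{2}$ ($c{\left(f \right)} = 3 \left(\left(f^{2} + f f\right) + f\right) = 3 \left(\left(f^{2} + f^{2}\right) + f\right) = 3 \left(2 f^{2} + f\right) = 3 \left(f + 2 f^{2}\right) = 3 f + 6 f^{2}$)
$4010164 + c{\left(1236 \right)} = 4010164 + 3 \cdot 1236 \left(1 + 2 \cdot 1236\right) = 4010164 + 3 \cdot 1236 \left(1 + 2472\right) = 4010164 + 3 \cdot 1236 \cdot 2473 = 4010164 + 9169884 = 13180048$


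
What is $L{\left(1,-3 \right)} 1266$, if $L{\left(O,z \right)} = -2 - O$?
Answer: $-3798$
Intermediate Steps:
$L{\left(1,-3 \right)} 1266 = \left(-2 - 1\right) 1266 = \left(-3\right) 1266 = -3798$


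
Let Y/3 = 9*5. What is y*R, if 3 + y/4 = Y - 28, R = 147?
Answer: 61152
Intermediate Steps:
Y = 135 (Y = 3*(9*5) = 3*45 = 135)
y = 416 (y = -12 + 4*(135 - 28) = -12 + 4*107 = -12 + 428 = 416)
y*R = 416*147 = 61152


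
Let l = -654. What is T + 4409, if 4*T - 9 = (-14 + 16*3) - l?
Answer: 18333/4 ≈ 4583.3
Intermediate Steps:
T = 697/4 (T = 9/4 + ((-14 + 16*3) - 1*(-654))/4 = 9/4 + ((-14 + 48) + 654)/4 = 9/4 + (34 + 654)/4 = 9/4 + (¼)*688 = 9/4 + 172 = 697/4 ≈ 174.25)
T + 4409 = 697/4 + 4409 = 18333/4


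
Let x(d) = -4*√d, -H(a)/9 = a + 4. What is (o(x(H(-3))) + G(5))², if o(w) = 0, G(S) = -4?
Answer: 16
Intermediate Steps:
H(a) = -36 - 9*a (H(a) = -9*(a + 4) = -9*(4 + a) = -36 - 9*a)
(o(x(H(-3))) + G(5))² = (0 - 4)² = (-4)² = 16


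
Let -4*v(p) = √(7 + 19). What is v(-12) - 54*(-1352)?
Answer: 73008 - √26/4 ≈ 73007.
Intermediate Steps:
v(p) = -√26/4 (v(p) = -√(7 + 19)/4 = -√26/4)
v(-12) - 54*(-1352) = -√26/4 - 54*(-1352) = -√26/4 + 73008 = 73008 - √26/4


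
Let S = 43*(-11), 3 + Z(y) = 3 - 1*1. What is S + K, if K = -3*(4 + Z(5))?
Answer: -482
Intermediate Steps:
Z(y) = -1 (Z(y) = -3 + (3 - 1*1) = -3 + (3 - 1) = -3 + 2 = -1)
S = -473
K = -9 (K = -3*(4 - 1) = -3*3 = -9)
S + K = -473 - 9 = -482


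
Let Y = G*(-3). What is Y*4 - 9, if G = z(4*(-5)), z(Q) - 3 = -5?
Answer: 15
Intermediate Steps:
z(Q) = -2 (z(Q) = 3 - 5 = -2)
G = -2
Y = 6 (Y = -2*(-3) = 6)
Y*4 - 9 = 6*4 - 9 = 24 - 9 = 15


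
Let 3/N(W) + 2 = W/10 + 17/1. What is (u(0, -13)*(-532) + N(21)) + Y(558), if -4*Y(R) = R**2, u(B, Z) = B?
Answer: -4436927/57 ≈ -77841.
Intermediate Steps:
N(W) = 3/(15 + W/10) (N(W) = 3/(-2 + (W/10 + 17/1)) = 3/(-2 + (W*(1/10) + 17*1)) = 3/(-2 + (W/10 + 17)) = 3/(-2 + (17 + W/10)) = 3/(15 + W/10))
Y(R) = -R**2/4
(u(0, -13)*(-532) + N(21)) + Y(558) = (0*(-532) + 30/(150 + 21)) - 1/4*558**2 = (0 + 30/171) - 1/4*311364 = (0 + 30*(1/171)) - 77841 = (0 + 10/57) - 77841 = 10/57 - 77841 = -4436927/57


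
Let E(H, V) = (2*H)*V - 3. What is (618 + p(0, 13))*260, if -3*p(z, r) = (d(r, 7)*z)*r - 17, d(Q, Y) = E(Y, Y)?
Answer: 486460/3 ≈ 1.6215e+5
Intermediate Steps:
E(H, V) = -3 + 2*H*V (E(H, V) = 2*H*V - 3 = -3 + 2*H*V)
d(Q, Y) = -3 + 2*Y² (d(Q, Y) = -3 + 2*Y*Y = -3 + 2*Y²)
p(z, r) = 17/3 - 95*r*z/3 (p(z, r) = -(((-3 + 2*7²)*z)*r - 17)/3 = -(((-3 + 2*49)*z)*r - 17)/3 = -(((-3 + 98)*z)*r - 17)/3 = -((95*z)*r - 17)/3 = -(95*r*z - 17)/3 = -(-17 + 95*r*z)/3 = 17/3 - 95*r*z/3)
(618 + p(0, 13))*260 = (618 + (17/3 - 95/3*13*0))*260 = (618 + (17/3 + 0))*260 = (618 + 17/3)*260 = (1871/3)*260 = 486460/3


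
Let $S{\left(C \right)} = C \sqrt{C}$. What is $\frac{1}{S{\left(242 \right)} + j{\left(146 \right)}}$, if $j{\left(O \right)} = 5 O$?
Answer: $- \frac{365}{6819794} + \frac{1331 \sqrt{2}}{6819794} \approx 0.00022249$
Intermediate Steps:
$S{\left(C \right)} = C^{\frac{3}{2}}$
$\frac{1}{S{\left(242 \right)} + j{\left(146 \right)}} = \frac{1}{242^{\frac{3}{2}} + 5 \cdot 146} = \frac{1}{2662 \sqrt{2} + 730} = \frac{1}{730 + 2662 \sqrt{2}}$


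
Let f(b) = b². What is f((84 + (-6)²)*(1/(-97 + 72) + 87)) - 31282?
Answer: 2721552926/25 ≈ 1.0886e+8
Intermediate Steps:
f((84 + (-6)²)*(1/(-97 + 72) + 87)) - 31282 = ((84 + (-6)²)*(1/(-97 + 72) + 87))² - 31282 = ((84 + 36)*(1/(-25) + 87))² - 31282 = (120*(-1/25 + 87))² - 31282 = (120*(2174/25))² - 31282 = (52176/5)² - 31282 = 2722334976/25 - 31282 = 2721552926/25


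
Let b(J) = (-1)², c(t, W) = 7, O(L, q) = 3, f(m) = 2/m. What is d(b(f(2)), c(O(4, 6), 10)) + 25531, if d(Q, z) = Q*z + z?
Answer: 25545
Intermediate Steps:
b(J) = 1
d(Q, z) = z + Q*z
d(b(f(2)), c(O(4, 6), 10)) + 25531 = 7*(1 + 1) + 25531 = 7*2 + 25531 = 14 + 25531 = 25545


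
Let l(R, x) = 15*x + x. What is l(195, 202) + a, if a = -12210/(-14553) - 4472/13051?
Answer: 18604603630/5755491 ≈ 3232.5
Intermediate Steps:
l(R, x) = 16*x
a = 2856718/5755491 (a = -12210*(-1/14553) - 4472*1/13051 = 370/441 - 4472/13051 = 2856718/5755491 ≈ 0.49635)
l(195, 202) + a = 16*202 + 2856718/5755491 = 3232 + 2856718/5755491 = 18604603630/5755491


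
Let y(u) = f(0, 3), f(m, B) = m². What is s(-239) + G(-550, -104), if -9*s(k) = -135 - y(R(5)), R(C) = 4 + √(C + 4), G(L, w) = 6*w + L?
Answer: -1159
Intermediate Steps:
G(L, w) = L + 6*w
R(C) = 4 + √(4 + C)
y(u) = 0 (y(u) = 0² = 0)
s(k) = 15 (s(k) = -(-135 - 1*0)/9 = -(-135 + 0)/9 = -⅑*(-135) = 15)
s(-239) + G(-550, -104) = 15 + (-550 + 6*(-104)) = 15 + (-550 - 624) = 15 - 1174 = -1159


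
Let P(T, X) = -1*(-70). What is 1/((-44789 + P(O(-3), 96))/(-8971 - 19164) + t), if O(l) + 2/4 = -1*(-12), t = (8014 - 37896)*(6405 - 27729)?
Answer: 28135/17927728057399 ≈ 1.5694e-9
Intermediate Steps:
t = 637203768 (t = -29882*(-21324) = 637203768)
O(l) = 23/2 (O(l) = -1/2 - 1*(-12) = -1/2 + 12 = 23/2)
P(T, X) = 70
1/((-44789 + P(O(-3), 96))/(-8971 - 19164) + t) = 1/((-44789 + 70)/(-8971 - 19164) + 637203768) = 1/(-44719/(-28135) + 637203768) = 1/(-44719*(-1/28135) + 637203768) = 1/(44719/28135 + 637203768) = 1/(17927728057399/28135) = 28135/17927728057399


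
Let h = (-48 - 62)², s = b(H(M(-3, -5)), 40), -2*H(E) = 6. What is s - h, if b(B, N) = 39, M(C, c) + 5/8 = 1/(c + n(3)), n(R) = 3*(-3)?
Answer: -12061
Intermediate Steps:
n(R) = -9
M(C, c) = -5/8 + 1/(-9 + c) (M(C, c) = -5/8 + 1/(c - 9) = -5/8 + 1/(-9 + c))
H(E) = -3 (H(E) = -½*6 = -3)
s = 39
h = 12100 (h = (-110)² = 12100)
s - h = 39 - 1*12100 = 39 - 12100 = -12061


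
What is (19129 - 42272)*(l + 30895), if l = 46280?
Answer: -1786061025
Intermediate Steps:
(19129 - 42272)*(l + 30895) = (19129 - 42272)*(46280 + 30895) = -23143*77175 = -1786061025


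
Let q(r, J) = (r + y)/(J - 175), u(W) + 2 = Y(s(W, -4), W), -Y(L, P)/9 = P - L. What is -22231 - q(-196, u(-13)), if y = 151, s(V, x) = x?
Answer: -711407/32 ≈ -22231.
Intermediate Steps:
Y(L, P) = -9*P + 9*L (Y(L, P) = -9*(P - L) = -9*P + 9*L)
u(W) = -38 - 9*W (u(W) = -2 + (-9*W + 9*(-4)) = -2 + (-9*W - 36) = -2 + (-36 - 9*W) = -38 - 9*W)
q(r, J) = (151 + r)/(-175 + J) (q(r, J) = (r + 151)/(J - 175) = (151 + r)/(-175 + J))
-22231 - q(-196, u(-13)) = -22231 - (151 - 196)/(-175 + (-38 - 9*(-13))) = -22231 - (-45)/(-175 + (-38 + 117)) = -22231 - (-45)/(-175 + 79) = -22231 - (-45)/(-96) = -22231 - (-1)*(-45)/96 = -22231 - 1*15/32 = -22231 - 15/32 = -711407/32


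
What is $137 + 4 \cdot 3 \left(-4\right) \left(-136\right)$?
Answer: $6665$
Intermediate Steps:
$137 + 4 \cdot 3 \left(-4\right) \left(-136\right) = 137 + 12 \left(-4\right) \left(-136\right) = 137 - -6528 = 137 + 6528 = 6665$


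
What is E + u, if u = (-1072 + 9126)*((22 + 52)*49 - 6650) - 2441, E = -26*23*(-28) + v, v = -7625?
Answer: -24348618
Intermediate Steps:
E = 9119 (E = -26*23*(-28) - 7625 = -598*(-28) - 7625 = 16744 - 7625 = 9119)
u = -24357737 (u = 8054*(74*49 - 6650) - 2441 = 8054*(3626 - 6650) - 2441 = 8054*(-3024) - 2441 = -24355296 - 2441 = -24357737)
E + u = 9119 - 24357737 = -24348618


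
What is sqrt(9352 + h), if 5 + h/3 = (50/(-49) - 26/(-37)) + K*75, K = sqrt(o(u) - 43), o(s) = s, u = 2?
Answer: sqrt(626271361 + 15093225*I*sqrt(41))/259 ≈ 96.909 + 7.4333*I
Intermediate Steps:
K = I*sqrt(41) (K = sqrt(2 - 43) = sqrt(-41) = I*sqrt(41) ≈ 6.4031*I)
h = -28923/1813 + 225*I*sqrt(41) (h = -15 + 3*((50/(-49) - 26/(-37)) + (I*sqrt(41))*75) = -15 + 3*((50*(-1/49) - 26*(-1/37)) + 75*I*sqrt(41)) = -15 + 3*((-50/49 + 26/37) + 75*I*sqrt(41)) = -15 + 3*(-576/1813 + 75*I*sqrt(41)) = -15 + (-1728/1813 + 225*I*sqrt(41)) = -28923/1813 + 225*I*sqrt(41) ≈ -15.953 + 1440.7*I)
sqrt(9352 + h) = sqrt(9352 + (-28923/1813 + 225*I*sqrt(41))) = sqrt(16926253/1813 + 225*I*sqrt(41))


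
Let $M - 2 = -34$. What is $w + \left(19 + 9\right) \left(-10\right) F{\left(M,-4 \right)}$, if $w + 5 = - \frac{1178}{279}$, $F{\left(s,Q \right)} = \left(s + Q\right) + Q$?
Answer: $\frac{100717}{9} \approx 11191.0$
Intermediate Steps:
$M = -32$ ($M = 2 - 34 = -32$)
$F{\left(s,Q \right)} = s + 2 Q$ ($F{\left(s,Q \right)} = \left(Q + s\right) + Q = s + 2 Q$)
$w = - \frac{83}{9}$ ($w = -5 - \frac{1178}{279} = -5 - \frac{38}{9} = - \frac{83}{9} \approx -9.2222$)
$w + \left(19 + 9\right) \left(-10\right) F{\left(M,-4 \right)} = - \frac{83}{9} + \left(19 + 9\right) \left(-10\right) \left(-32 + 2 \left(-4\right)\right) = - \frac{83}{9} + 28 \left(-10\right) \left(-32 - 8\right) = - \frac{83}{9} - -11200 = - \frac{83}{9} + 11200 = \frac{100717}{9}$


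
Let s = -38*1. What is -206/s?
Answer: 103/19 ≈ 5.4211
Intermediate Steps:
s = -38
-206/s = -206/(-38) = -206*(-1/38) = 103/19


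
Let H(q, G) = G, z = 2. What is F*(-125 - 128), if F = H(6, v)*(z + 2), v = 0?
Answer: 0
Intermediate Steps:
F = 0 (F = 0*(2 + 2) = 0*4 = 0)
F*(-125 - 128) = 0*(-125 - 128) = 0*(-253) = 0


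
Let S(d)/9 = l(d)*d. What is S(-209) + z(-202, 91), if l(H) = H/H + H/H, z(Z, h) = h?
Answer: -3671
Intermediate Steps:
l(H) = 2 (l(H) = 1 + 1 = 2)
S(d) = 18*d (S(d) = 9*(2*d) = 18*d)
S(-209) + z(-202, 91) = 18*(-209) + 91 = -3762 + 91 = -3671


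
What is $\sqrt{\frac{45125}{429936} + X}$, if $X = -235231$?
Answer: $\frac{i \sqrt{16080342584469}}{8268} \approx 485.01 i$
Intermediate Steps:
$\sqrt{\frac{45125}{429936} + X} = \sqrt{\frac{45125}{429936} - 235231} = \sqrt{- \frac{101134230091}{429936}} = \frac{i \sqrt{16080342584469}}{8268}$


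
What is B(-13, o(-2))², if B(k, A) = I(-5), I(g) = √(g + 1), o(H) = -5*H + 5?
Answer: -4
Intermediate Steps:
o(H) = 5 - 5*H
I(g) = √(1 + g)
B(k, A) = 2*I (B(k, A) = √(1 - 5) = √(-4) = 2*I)
B(-13, o(-2))² = (2*I)² = -4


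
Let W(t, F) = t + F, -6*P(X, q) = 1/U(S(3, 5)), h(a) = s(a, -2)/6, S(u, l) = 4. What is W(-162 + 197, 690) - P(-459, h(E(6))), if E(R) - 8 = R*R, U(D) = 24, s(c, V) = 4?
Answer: 104401/144 ≈ 725.01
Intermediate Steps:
E(R) = 8 + R² (E(R) = 8 + R*R = 8 + R²)
h(a) = ⅔ (h(a) = 4/6 = 4*(⅙) = ⅔)
P(X, q) = -1/144 (P(X, q) = -⅙/24 = -⅙*1/24 = -1/144)
W(t, F) = F + t
W(-162 + 197, 690) - P(-459, h(E(6))) = (690 + (-162 + 197)) - 1*(-1/144) = (690 + 35) + 1/144 = 725 + 1/144 = 104401/144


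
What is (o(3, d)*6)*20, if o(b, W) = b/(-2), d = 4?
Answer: -180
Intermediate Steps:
o(b, W) = -b/2 (o(b, W) = b*(-½) = -b/2)
(o(3, d)*6)*20 = (-½*3*6)*20 = -3/2*6*20 = -9*20 = -180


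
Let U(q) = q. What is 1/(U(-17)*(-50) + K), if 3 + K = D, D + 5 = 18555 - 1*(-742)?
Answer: 1/20139 ≈ 4.9655e-5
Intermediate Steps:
D = 19292 (D = -5 + (18555 - 1*(-742)) = -5 + (18555 + 742) = -5 + 19297 = 19292)
K = 19289 (K = -3 + 19292 = 19289)
1/(U(-17)*(-50) + K) = 1/(-17*(-50) + 19289) = 1/(850 + 19289) = 1/20139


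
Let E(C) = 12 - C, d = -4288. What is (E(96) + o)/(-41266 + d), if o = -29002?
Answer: 14543/22777 ≈ 0.63849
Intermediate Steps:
(E(96) + o)/(-41266 + d) = ((12 - 1*96) - 29002)/(-41266 - 4288) = ((12 - 96) - 29002)/(-45554) = (-84 - 29002)*(-1/45554) = -29086*(-1/45554) = 14543/22777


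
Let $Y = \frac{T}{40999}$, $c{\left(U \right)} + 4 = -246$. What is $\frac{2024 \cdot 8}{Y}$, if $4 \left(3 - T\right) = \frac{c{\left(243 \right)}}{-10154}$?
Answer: $\frac{13481583748864}{60799} \approx 2.2174 \cdot 10^{8}$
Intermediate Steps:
$c{\left(U \right)} = -250$ ($c{\left(U \right)} = -4 - 246 = -250$)
$T = \frac{60799}{20308}$ ($T = 3 - \frac{\left(-250\right) \frac{1}{-10154}}{4} = 3 - \frac{\left(-250\right) \left(- \frac{1}{10154}\right)}{4} = 3 - \frac{125}{20308} = \frac{60799}{20308} \approx 2.9938$)
$Y = \frac{60799}{832607692}$ ($Y = \frac{60799}{20308 \cdot 40999} = \frac{60799}{20308} \cdot \frac{1}{40999} = \frac{60799}{832607692} \approx 7.3022 \cdot 10^{-5}$)
$\frac{2024 \cdot 8}{Y} = \frac{2024 \cdot 8}{\frac{60799}{832607692}} = 16192 \cdot \frac{832607692}{60799} = \frac{13481583748864}{60799}$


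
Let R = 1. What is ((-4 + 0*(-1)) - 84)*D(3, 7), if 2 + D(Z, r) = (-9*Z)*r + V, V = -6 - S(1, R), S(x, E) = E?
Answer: 17424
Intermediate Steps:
V = -7 (V = -6 - 1*1 = -6 - 1 = -7)
D(Z, r) = -9 - 9*Z*r (D(Z, r) = -2 + ((-9*Z)*r - 7) = -2 + (-9*Z*r - 7) = -2 + (-7 - 9*Z*r) = -9 - 9*Z*r)
((-4 + 0*(-1)) - 84)*D(3, 7) = ((-4 + 0*(-1)) - 84)*(-9 - 9*3*7) = ((-4 + 0) - 84)*(-9 - 189) = (-4 - 84)*(-198) = -88*(-198) = 17424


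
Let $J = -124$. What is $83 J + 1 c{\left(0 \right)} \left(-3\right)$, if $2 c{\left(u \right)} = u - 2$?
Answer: $-10289$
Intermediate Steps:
$c{\left(u \right)} = -1 + \frac{u}{2}$ ($c{\left(u \right)} = \frac{u - 2}{2} = \frac{-2 + u}{2} = -1 + \frac{u}{2}$)
$83 J + 1 c{\left(0 \right)} \left(-3\right) = 83 \left(-124\right) + 1 \left(-1 + \frac{1}{2} \cdot 0\right) \left(-3\right) = -10292 + 1 \left(-1 + 0\right) \left(-3\right) = -10292 + 1 \left(-1\right) \left(-3\right) = -10292 - -3 = -10292 + 3 = -10289$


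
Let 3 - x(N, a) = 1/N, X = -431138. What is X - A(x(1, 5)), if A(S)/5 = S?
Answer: -431148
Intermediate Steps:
x(N, a) = 3 - 1/N
A(S) = 5*S
X - A(x(1, 5)) = -431138 - 5*(3 - 1/1) = -431138 - 5*(3 - 1*1) = -431138 - 5*(3 - 1) = -431138 - 5*2 = -431138 - 1*10 = -431138 - 10 = -431148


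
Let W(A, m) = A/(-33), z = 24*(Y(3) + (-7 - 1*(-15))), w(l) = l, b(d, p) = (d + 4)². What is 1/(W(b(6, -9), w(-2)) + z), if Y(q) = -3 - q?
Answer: 33/1484 ≈ 0.022237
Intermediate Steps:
b(d, p) = (4 + d)²
z = 48 (z = 24*((-3 - 1*3) + (-7 - 1*(-15))) = 24*((-3 - 3) + (-7 + 15)) = 24*(-6 + 8) = 24*2 = 48)
W(A, m) = -A/33 (W(A, m) = A*(-1/33) = -A/33)
1/(W(b(6, -9), w(-2)) + z) = 1/(-(4 + 6)²/33 + 48) = 1/(-1/33*10² + 48) = 1/(-1/33*100 + 48) = 1/(-100/33 + 48) = 1/(1484/33) = 33/1484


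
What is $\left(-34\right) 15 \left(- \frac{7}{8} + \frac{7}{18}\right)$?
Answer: $\frac{2975}{12} \approx 247.92$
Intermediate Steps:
$\left(-34\right) 15 \left(- \frac{7}{8} + \frac{7}{18}\right) = - 510 \left(\left(-7\right) \frac{1}{8} + 7 \cdot \frac{1}{18}\right) = - 510 \left(- \frac{7}{8} + \frac{7}{18}\right) = \left(-510\right) \left(- \frac{35}{72}\right) = \frac{2975}{12}$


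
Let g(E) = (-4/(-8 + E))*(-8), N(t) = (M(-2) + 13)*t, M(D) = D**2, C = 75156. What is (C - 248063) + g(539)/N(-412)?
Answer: -160765643375/929781 ≈ -1.7291e+5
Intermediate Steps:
N(t) = 17*t (N(t) = ((-2)**2 + 13)*t = (4 + 13)*t = 17*t)
g(E) = 32/(-8 + E) (g(E) = -4/(-8 + E)*(-8) = 32/(-8 + E))
(C - 248063) + g(539)/N(-412) = (75156 - 248063) + (32/(-8 + 539))/((17*(-412))) = -172907 + (32/531)/(-7004) = -172907 + (32*(1/531))*(-1/7004) = -172907 + (32/531)*(-1/7004) = -172907 - 8/929781 = -160765643375/929781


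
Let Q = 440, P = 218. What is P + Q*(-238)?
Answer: -104502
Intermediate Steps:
P + Q*(-238) = 218 + 440*(-238) = 218 - 104720 = -104502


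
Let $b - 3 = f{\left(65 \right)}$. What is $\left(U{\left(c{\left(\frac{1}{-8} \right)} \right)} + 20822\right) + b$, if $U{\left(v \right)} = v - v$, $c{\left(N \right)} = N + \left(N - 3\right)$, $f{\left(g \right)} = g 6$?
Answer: $21215$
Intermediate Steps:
$f{\left(g \right)} = 6 g$
$c{\left(N \right)} = -3 + 2 N$ ($c{\left(N \right)} = N + \left(-3 + N\right) = -3 + 2 N$)
$b = 393$ ($b = 3 + 6 \cdot 65 = 3 + 390 = 393$)
$U{\left(v \right)} = 0$
$\left(U{\left(c{\left(\frac{1}{-8} \right)} \right)} + 20822\right) + b = \left(0 + 20822\right) + 393 = 20822 + 393 = 21215$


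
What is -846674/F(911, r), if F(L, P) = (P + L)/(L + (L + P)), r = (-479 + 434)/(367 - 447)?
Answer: -24689860514/14585 ≈ -1.6928e+6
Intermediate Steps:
r = 9/16 (r = -45/(-80) = -45*(-1/80) = 9/16 ≈ 0.56250)
F(L, P) = (L + P)/(P + 2*L)
-846674/F(911, r) = -846674*(9/16 + 2*911)/(911 + 9/16) = -846674/((14585/16)/(9/16 + 1822)) = -846674/((14585/16)/(29161/16)) = -846674/((16/29161)*(14585/16)) = -846674/14585/29161 = -846674*29161/14585 = -24689860514/14585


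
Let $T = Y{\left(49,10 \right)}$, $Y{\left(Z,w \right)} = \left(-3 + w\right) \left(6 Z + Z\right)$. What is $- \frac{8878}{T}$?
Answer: $- \frac{8878}{2401} \approx -3.6976$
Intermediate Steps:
$Y{\left(Z,w \right)} = 7 Z \left(-3 + w\right)$ ($Y{\left(Z,w \right)} = \left(-3 + w\right) 7 Z = 7 Z \left(-3 + w\right)$)
$T = 2401$ ($T = 7 \cdot 49 \left(-3 + 10\right) = 7 \cdot 49 \cdot 7 = 2401$)
$- \frac{8878}{T} = - \frac{8878}{2401}$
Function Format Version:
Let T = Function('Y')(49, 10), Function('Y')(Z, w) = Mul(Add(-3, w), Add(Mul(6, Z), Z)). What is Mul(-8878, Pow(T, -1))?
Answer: Rational(-8878, 2401) ≈ -3.6976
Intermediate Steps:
Function('Y')(Z, w) = Mul(7, Z, Add(-3, w)) (Function('Y')(Z, w) = Mul(Add(-3, w), Mul(7, Z)) = Mul(7, Z, Add(-3, w)))
T = 2401 (T = Mul(7, 49, Add(-3, 10)) = Mul(7, 49, 7) = 2401)
Mul(-8878, Pow(T, -1)) = Mul(-8878, Pow(2401, -1)) = Mul(-8878, Rational(1, 2401)) = Rational(-8878, 2401)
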